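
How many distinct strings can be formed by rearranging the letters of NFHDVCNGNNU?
11! / (1! × 1! × 1! × 4! × 1! × 1! × 1! × 1!) = 1663200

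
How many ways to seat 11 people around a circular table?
Circular: fix one position, arrange the rest. (11-1)! = 3628800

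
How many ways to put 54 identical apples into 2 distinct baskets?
C(54+2-1, 2-1) = C(55, 1) = 55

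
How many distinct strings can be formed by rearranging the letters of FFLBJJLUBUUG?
12! / (1! × 3! × 2! × 2! × 2! × 2!) = 4989600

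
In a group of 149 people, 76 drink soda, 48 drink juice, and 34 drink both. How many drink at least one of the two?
|A∪B| = |A| + |B| - |A∩B| = 76 + 48 - 34 = 90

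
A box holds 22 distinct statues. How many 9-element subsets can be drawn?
C(22,9) = 22!/(9!×13!) = 497420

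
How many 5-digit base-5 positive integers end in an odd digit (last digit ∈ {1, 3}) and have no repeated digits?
Last∈{1,3}. Last=0: 0. Last nonzero: 2×3×P(3,3) = 36. Total = 36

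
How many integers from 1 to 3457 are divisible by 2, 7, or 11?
⌊3457/2⌋+⌊3457/7⌋+⌊3457/11⌋ - ⌊3457/14⌋-⌊3457/22⌋-⌊3457/77⌋ + ⌊3457/154⌋ = 1728+493+314 - 246-157-44 + 22 = 2110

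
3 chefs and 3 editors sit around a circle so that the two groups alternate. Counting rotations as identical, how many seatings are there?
Fix one of the chefs: (3-1)! ways for the remaining chefs, × 3! ways for the editors = 2 × 6 = 12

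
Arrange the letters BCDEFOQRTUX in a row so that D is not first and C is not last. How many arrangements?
By inclusion-exclusion: 11! - 2×(11-1)! + (11-2)! = 39916800 - 7257600 + 362880 = 33022080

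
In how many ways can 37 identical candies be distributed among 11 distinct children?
C(37+11-1, 11-1) = C(47, 10) = 5178066751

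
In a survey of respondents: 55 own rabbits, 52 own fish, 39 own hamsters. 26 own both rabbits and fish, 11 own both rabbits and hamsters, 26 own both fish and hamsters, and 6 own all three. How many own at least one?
|A∪B∪C| = 55+52+39-26-11-26+6 = 89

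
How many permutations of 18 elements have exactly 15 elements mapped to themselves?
Choose the 15 fixed points C(18,15) = 816, derange the rest: !3 = Σ_{j=0}^{3} (-1)^j·3!/j! = 6 - 6 + 3 - 1 = 2. Product = 816 × 2 = 1632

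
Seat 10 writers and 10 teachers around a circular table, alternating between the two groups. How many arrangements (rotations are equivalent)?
Fix one of the writers: (10-1)! ways for the remaining writers, × 10! ways for the teachers = 362880 × 3628800 = 1316818944000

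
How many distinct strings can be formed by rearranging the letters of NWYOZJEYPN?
10! / (1! × 1! × 1! × 1! × 1! × 2! × 1! × 2!) = 907200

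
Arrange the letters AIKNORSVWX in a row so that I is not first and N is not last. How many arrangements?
By inclusion-exclusion: 10! - 2×(10-1)! + (10-2)! = 3628800 - 725760 + 40320 = 2943360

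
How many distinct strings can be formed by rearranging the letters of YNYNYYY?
7! / (2! × 5!) = 21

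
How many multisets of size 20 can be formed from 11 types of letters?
C(20+11-1, 11-1) = C(30, 10) = 30045015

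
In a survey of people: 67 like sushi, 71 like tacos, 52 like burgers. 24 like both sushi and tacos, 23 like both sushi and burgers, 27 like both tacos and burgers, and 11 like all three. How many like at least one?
|A∪B∪C| = 67+71+52-24-23-27+11 = 127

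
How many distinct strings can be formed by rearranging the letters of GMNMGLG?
7! / (1! × 2! × 1! × 3!) = 420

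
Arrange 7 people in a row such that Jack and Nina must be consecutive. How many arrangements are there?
Treat the 2 as one block: (7-2+1)! × 2! = 720 × 2 = 1440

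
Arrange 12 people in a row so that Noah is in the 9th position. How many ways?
Fix one position: (12-1)! = 39916800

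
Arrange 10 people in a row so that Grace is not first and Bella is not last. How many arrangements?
By inclusion-exclusion: 10! - 2×(10-1)! + (10-2)! = 3628800 - 725760 + 40320 = 2943360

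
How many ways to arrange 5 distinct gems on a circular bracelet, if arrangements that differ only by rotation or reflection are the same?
(5-1)!/2 = 24/2 = 12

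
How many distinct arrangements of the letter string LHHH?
4! / (1! × 3!) = 4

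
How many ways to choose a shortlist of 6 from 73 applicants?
C(73,6) = 73!/(6!×67!) = 170230452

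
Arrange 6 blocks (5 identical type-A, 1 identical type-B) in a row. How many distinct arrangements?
6! / (5! × 1!) = 6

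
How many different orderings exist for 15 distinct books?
15! = 1307674368000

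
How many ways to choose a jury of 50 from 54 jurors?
C(54,50) = 54!/(50!×4!) = 316251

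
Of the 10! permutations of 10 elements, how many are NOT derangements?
Complement of the derangements. !10 = Σ_{j=0}^{10} (-1)^j·10!/j! = 3628800 - 3628800 + 1814400 - 604800 + 151200 - 30240 + 5040 - 720 + 90 - 10 + 1 = 1334961. 10! - !10 = 3628800 - 1334961 = 2293839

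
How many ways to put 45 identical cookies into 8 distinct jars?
C(45+8-1, 8-1) = C(52, 7) = 133784560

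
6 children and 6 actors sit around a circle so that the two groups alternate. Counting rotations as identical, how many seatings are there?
Fix one of the children: (6-1)! ways for the remaining children, × 6! ways for the actors = 120 × 720 = 86400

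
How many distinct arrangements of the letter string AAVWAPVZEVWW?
12! / (3! × 1! × 3! × 1! × 3! × 1!) = 2217600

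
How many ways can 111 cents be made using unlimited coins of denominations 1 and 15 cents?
Coefficient of x^111 in 1/(1-x^1) · 1/(1-x^15). Use j coins of 15 for j = 0..⌊111/15⌋ = 7, the rest in 1s: 7 + 1 = 8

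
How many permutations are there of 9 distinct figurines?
9! = 362880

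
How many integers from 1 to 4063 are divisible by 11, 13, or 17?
⌊4063/11⌋+⌊4063/13⌋+⌊4063/17⌋ - ⌊4063/143⌋-⌊4063/187⌋-⌊4063/221⌋ + ⌊4063/2431⌋ = 369+312+239 - 28-21-18 + 1 = 854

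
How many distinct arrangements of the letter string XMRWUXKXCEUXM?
13! / (1! × 1! × 1! × 2! × 1! × 2! × 4! × 1!) = 64864800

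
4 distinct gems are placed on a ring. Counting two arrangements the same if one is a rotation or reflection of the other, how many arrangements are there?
(4-1)!/2 = 6/2 = 3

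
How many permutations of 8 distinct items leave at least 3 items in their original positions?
Exactly j fixed points: C(8,j)·!(8-j); sum over j ≥ 3 (derangement numbers via !m = (m-1)·(!(m-1) + !(m-2)): !0..!5 = 1, 0, 1, 2, 9, 44). Σ_{j=3}^{8} C(8,j)·!(8-j) = C(8,3)·!5 + C(8,4)·!4 + C(8,5)·!3 + C(8,6)·!2 + C(8,7)·!1 + C(8,8)·!0 = 56·44 + 70·9 + 56·2 + 28·1 + 8·0 + 1·1 = 3235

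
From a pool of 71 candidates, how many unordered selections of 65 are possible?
C(71,65) = 71!/(65!×6!) = 143218999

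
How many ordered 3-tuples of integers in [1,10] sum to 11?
Coefficient of x^11 in (x + x² + ... + x^10)^3. By inclusion-exclusion on dice exceeding 10: Σ_j (-1)^j C(3,j)·C(11-1-10j, 2) = C(3,0)·C(10,2) = 1·45 = 45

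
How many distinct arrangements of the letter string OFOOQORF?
8! / (2! × 4! × 1! × 1!) = 840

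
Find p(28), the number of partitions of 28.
Pentagonal recurrence p(n) = p(n-1) + p(n-2) - p(n-5) - p(n-7) + p(n-12) + p(n-15) - ... gives p(0..27) = 1, 1, 2, 3, 5, 7, 11, 15, 22, 30, 42, 56, 77, 101, 135, 176, 231, 297, 385, 490, 627, 792, 1002, 1255, 1575, 1958, 2436, 3010. p(28) = p(27) + p(26) - p(23) - p(21) + p(16) + p(13) - p(6) - p(2) = 3010 + 2436 - 1255 - 792 + 231 + 101 - 11 - 2 = 3718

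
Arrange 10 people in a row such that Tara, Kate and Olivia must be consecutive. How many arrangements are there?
Treat the 3 as one block: (10-3+1)! × 3! = 40320 × 6 = 241920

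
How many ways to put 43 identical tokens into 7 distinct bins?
C(43+7-1, 7-1) = C(49, 6) = 13983816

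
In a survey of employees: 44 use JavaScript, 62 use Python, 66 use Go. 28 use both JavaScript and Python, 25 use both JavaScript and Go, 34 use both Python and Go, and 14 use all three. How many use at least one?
|A∪B∪C| = 44+62+66-28-25-34+14 = 99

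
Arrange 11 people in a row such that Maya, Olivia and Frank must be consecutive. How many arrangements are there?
Treat the 3 as one block: (11-3+1)! × 3! = 362880 × 6 = 2177280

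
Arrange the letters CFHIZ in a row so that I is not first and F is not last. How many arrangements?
By inclusion-exclusion: 5! - 2×(5-1)! + (5-2)! = 120 - 48 + 6 = 78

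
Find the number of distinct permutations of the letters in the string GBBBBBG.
7! / (2! × 5!) = 21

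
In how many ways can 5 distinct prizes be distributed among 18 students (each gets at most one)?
P(18,5) = 18!/(18-5)! = 1028160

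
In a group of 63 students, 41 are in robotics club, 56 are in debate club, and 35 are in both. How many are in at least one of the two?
|A∪B| = |A| + |B| - |A∩B| = 41 + 56 - 35 = 62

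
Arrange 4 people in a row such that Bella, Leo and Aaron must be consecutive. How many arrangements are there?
Treat the 3 as one block: (4-3+1)! × 3! = 2 × 6 = 12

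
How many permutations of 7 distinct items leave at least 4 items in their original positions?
Exactly j fixed points: C(7,j)·!(7-j); sum over j ≥ 4 (derangement numbers via !m = (m-1)·(!(m-1) + !(m-2)): !0..!3 = 1, 0, 1, 2). Σ_{j=4}^{7} C(7,j)·!(7-j) = C(7,4)·!3 + C(7,5)·!2 + C(7,6)·!1 + C(7,7)·!0 = 35·2 + 21·1 + 7·0 + 1·1 = 92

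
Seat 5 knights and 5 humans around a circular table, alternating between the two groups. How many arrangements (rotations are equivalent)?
Fix one of the knights: (5-1)! ways for the remaining knights, × 5! ways for the humans = 24 × 120 = 2880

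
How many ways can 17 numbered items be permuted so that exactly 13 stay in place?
Choose the 13 fixed points C(17,13) = 2380, derange the rest: !4 = Σ_{j=0}^{4} (-1)^j·4!/j! = 24 - 24 + 12 - 4 + 1 = 9. Product = 2380 × 9 = 21420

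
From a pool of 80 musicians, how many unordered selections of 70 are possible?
C(80,70) = 80!/(70!×10!) = 1646492110120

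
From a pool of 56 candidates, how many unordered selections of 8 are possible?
C(56,8) = 56!/(8!×48!) = 1420494075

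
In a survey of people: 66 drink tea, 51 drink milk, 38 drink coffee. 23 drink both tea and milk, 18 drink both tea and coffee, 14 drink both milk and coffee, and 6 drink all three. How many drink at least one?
|A∪B∪C| = 66+51+38-23-18-14+6 = 106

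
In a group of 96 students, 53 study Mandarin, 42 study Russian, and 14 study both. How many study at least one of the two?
|A∪B| = |A| + |B| - |A∩B| = 53 + 42 - 14 = 81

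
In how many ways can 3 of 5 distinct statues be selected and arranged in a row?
P(5,3) = 5!/(5-3)! = 60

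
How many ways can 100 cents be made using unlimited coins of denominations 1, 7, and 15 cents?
Coefficient of x^100 in 1/(1-x^1) · 1/(1-x^7) · 1/(1-x^15). Case on j = number of 15-cent coins (j = 0..6); remainder r = 100 - 15j is made from {1,7} in ⌊r/7⌋+1 ways. r = 100, 85, 70, 55, 40, 25, 10 → 15 + 13 + 11 + 8 + 6 + 4 + 2 = 59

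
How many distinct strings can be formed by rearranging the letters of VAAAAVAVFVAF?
12! / (6! × 4! × 2!) = 13860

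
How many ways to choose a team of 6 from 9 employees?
C(9,6) = 9!/(6!×3!) = 84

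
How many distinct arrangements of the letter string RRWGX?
5! / (1! × 1! × 2! × 1!) = 60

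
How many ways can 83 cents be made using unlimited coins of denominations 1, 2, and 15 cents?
Coefficient of x^83 in 1/(1-x^1) · 1/(1-x^2) · 1/(1-x^15). Case on j = number of 15-cent coins (j = 0..5); remainder r = 83 - 15j is made from {1,2} in ⌊r/2⌋+1 ways. r = 83, 68, 53, 38, 23, 8 → 42 + 35 + 27 + 20 + 12 + 5 = 141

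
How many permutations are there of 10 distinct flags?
10! = 3628800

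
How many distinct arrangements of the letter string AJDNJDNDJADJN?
13! / (4! × 3! × 2! × 4!) = 900900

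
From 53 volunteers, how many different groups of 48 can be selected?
C(53,48) = 53!/(48!×5!) = 2869685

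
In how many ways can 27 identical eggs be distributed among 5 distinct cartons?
C(27+5-1, 5-1) = C(31, 4) = 31465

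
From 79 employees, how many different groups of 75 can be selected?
C(79,75) = 79!/(75!×4!) = 1502501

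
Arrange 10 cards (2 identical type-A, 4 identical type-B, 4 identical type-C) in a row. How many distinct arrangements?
10! / (2! × 4! × 4!) = 3150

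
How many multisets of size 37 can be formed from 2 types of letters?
C(37+2-1, 2-1) = C(38, 1) = 38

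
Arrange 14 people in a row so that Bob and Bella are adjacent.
Treat as block: (14-1)! × 2! = 6227020800 × 2 = 12454041600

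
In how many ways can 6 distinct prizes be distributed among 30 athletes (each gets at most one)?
P(30,6) = 30!/(30-6)! = 427518000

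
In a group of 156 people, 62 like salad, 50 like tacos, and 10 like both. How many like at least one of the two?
|A∪B| = |A| + |B| - |A∩B| = 62 + 50 - 10 = 102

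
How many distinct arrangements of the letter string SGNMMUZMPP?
10! / (1! × 1! × 1! × 1! × 3! × 2! × 1!) = 302400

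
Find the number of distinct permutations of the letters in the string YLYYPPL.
7! / (3! × 2! × 2!) = 210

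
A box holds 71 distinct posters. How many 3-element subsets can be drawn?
C(71,3) = 71!/(3!×68!) = 57155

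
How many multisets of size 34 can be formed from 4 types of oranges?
C(34+4-1, 4-1) = C(37, 3) = 7770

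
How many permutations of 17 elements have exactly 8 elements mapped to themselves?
Choose the 8 fixed points C(17,8) = 24310, derange the rest: !9 = Σ_{j=0}^{9} (-1)^j·9!/j! = 362880 - 362880 + 181440 - 60480 + 15120 - 3024 + 504 - 72 + 9 - 1 = 133496. Product = 24310 × 133496 = 3245287760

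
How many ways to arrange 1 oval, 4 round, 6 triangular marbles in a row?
11! / (1! × 4! × 6!) = 2310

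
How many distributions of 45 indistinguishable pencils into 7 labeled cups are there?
C(45+7-1, 7-1) = C(51, 6) = 18009460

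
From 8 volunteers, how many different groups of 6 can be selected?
C(8,6) = 8!/(6!×2!) = 28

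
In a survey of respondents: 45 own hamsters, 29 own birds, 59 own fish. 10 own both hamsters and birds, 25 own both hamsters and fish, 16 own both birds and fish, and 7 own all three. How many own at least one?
|A∪B∪C| = 45+29+59-10-25-16+7 = 89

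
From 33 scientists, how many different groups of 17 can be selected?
C(33,17) = 33!/(17!×16!) = 1166803110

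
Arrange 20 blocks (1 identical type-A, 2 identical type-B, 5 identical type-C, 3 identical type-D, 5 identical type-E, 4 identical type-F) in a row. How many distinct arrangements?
20! / (1! × 2! × 5! × 3! × 5! × 4!) = 586637251200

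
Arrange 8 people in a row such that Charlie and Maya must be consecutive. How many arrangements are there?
Treat the 2 as one block: (8-2+1)! × 2! = 5040 × 2 = 10080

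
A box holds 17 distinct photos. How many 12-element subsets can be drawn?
C(17,12) = 17!/(12!×5!) = 6188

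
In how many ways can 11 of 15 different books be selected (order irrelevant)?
C(15,11) = 15!/(11!×4!) = 1365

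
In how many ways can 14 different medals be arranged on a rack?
14! = 87178291200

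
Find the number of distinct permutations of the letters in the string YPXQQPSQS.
9! / (1! × 2! × 1! × 2! × 3!) = 15120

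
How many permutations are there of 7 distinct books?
7! = 5040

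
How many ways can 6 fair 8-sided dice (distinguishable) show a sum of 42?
Coefficient of x^42 in (x + x² + ... + x^8)^6. By inclusion-exclusion on dice exceeding 8: Σ_j (-1)^j C(6,j)·C(42-1-8j, 5) = C(6,0)·C(41,5) - C(6,1)·C(33,5) + C(6,2)·C(25,5) - C(6,3)·C(17,5) + C(6,4)·C(9,5) = 1·749398 - 6·237336 + 15·53130 - 20·6188 + 15·126 = 462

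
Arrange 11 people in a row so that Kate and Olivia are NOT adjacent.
Total - adjacent = 11! - (11-1)!×2 = 39916800 - 7257600 = 32659200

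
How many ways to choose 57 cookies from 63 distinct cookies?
C(63,57) = 63!/(57!×6!) = 67945521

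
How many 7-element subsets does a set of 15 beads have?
C(15,7) = 15!/(7!×8!) = 6435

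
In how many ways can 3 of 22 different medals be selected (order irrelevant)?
C(22,3) = 22!/(3!×19!) = 1540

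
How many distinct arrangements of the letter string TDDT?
4! / (2! × 2!) = 6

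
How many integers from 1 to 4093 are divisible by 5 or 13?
⌊4093/5⌋ + ⌊4093/13⌋ - ⌊4093/65⌋ = 818 + 314 - 62 = 1070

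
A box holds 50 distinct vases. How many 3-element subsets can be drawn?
C(50,3) = 50!/(3!×47!) = 19600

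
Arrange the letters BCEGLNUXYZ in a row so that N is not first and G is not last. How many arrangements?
By inclusion-exclusion: 10! - 2×(10-1)! + (10-2)! = 3628800 - 725760 + 40320 = 2943360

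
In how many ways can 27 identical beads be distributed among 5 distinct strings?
C(27+5-1, 5-1) = C(31, 4) = 31465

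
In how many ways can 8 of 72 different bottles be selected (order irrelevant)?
C(72,8) = 72!/(8!×64!) = 11969016345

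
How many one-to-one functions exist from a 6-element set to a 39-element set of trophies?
P(39,6) = 39!/(39-6)! = 2349088560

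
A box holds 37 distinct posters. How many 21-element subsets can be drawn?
C(37,21) = 37!/(21!×16!) = 12875774670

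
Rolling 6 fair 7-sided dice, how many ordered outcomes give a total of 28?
Coefficient of x^28 in (x + x² + ... + x^7)^6. By inclusion-exclusion on dice exceeding 7: Σ_j (-1)^j C(6,j)·C(28-1-7j, 5) = C(6,0)·C(27,5) - C(6,1)·C(20,5) + C(6,2)·C(13,5) - C(6,3)·C(6,5) = 1·80730 - 6·15504 + 15·1287 - 20·6 = 6891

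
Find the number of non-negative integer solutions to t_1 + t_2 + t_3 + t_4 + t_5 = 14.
C(14+5-1, 5-1) = C(18, 4) = 3060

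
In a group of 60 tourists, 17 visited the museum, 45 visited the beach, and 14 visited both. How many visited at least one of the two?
|A∪B| = |A| + |B| - |A∩B| = 17 + 45 - 14 = 48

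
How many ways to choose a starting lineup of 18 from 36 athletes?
C(36,18) = 36!/(18!×18!) = 9075135300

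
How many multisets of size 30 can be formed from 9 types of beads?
C(30+9-1, 9-1) = C(38, 8) = 48903492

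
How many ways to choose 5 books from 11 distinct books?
C(11,5) = 11!/(5!×6!) = 462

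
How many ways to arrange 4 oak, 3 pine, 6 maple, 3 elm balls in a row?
16! / (4! × 3! × 6! × 3!) = 33633600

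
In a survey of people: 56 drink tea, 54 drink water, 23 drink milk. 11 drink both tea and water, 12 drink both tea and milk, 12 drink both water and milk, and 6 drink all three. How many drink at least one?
|A∪B∪C| = 56+54+23-11-12-12+6 = 104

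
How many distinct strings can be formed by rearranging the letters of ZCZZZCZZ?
8! / (2! × 6!) = 28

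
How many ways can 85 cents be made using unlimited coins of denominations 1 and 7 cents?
Coefficient of x^85 in 1/(1-x^1) · 1/(1-x^7). Use j coins of 7 for j = 0..⌊85/7⌋ = 12, the rest in 1s: 12 + 1 = 13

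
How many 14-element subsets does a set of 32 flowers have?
C(32,14) = 32!/(14!×18!) = 471435600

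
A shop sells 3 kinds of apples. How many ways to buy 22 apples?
C(22+3-1, 3-1) = C(24, 2) = 276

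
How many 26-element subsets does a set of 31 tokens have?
C(31,26) = 31!/(26!×5!) = 169911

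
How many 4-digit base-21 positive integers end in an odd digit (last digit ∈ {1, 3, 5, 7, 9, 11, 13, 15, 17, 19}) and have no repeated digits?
Last∈{1,3,5,7,9,11,13,15,17,19}. Last=0: 0. Last nonzero: 10×19×P(19,2) = 64980. Total = 64980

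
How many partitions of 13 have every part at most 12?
Let r_j(i) = number of partitions of i into parts ≤ j, for i = 0..13. r_1(i) = 1 for all i; r_j(i) = r_{j-1}(i) + r_j(i-j). Rows j = 2..12: ≤2: 1 1 2 2 3 3 4 4 5 5 6 6 7 7; ≤3: 1 1 2 3 4 5 7 8 10 12 14 16 19 21; ≤4: 1 1 2 3 5 6 9 11 15 18 23 27 34 39; ≤5: 1 1 2 3 5 7 10 13 18 23 30 37 47 57; ≤6: 1 1 2 3 5 7 11 14 20 26 35 44 58 71; ≤7: 1 1 2 3 5 7 11 15 21 28 38 49 65 82; ≤8: 1 1 2 3 5 7 11 15 22 29 40 52 70 89; ≤9: 1 1 2 3 5 7 11 15 22 30 41 54 73 94; ≤10: 1 1 2 3 5 7 11 15 22 30 42 55 75 97; ≤11: 1 1 2 3 5 7 11 15 22 30 42 56 76 99; ≤12: 1 1 2 3 5 7 11 15 22 30 42 56 77 100. r_12(13) = 100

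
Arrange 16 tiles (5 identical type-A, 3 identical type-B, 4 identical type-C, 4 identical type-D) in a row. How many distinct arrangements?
16! / (5! × 3! × 4! × 4!) = 50450400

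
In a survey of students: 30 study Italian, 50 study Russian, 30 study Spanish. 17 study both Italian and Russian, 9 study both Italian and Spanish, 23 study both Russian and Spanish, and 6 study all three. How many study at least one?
|A∪B∪C| = 30+50+30-17-9-23+6 = 67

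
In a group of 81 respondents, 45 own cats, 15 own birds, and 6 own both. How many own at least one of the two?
|A∪B| = |A| + |B| - |A∩B| = 45 + 15 - 6 = 54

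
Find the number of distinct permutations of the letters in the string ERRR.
4! / (3! × 1!) = 4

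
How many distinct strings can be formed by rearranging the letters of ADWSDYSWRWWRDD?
14! / (1! × 4! × 1! × 2! × 4! × 2!) = 37837800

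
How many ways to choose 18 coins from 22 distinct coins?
C(22,18) = 22!/(18!×4!) = 7315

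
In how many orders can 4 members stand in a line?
4! = 24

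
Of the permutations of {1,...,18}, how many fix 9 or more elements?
Exactly j fixed points: C(18,j)·!(18-j); sum over j ≥ 9 (derangement numbers via !m = (m-1)·(!(m-1) + !(m-2)): !0..!9 = 1, 0, 1, 2, 9, 44, 265, 1854, 14833, 133496). Σ_{j=9}^{18} C(18,j)·!(18-j) = C(18,9)·!9 + C(18,10)·!8 + C(18,11)·!7 + C(18,12)·!6 + C(18,13)·!5 + C(18,14)·!4 + C(18,15)·!3 + C(18,16)·!2 + C(18,17)·!1 + C(18,18)·!0 = 48620·133496 + 43758·14833 + 31824·1854 + 18564·265 + 8568·44 + 3060·9 + 816·2 + 153·1 + 18·0 + 1·1 = 7203965408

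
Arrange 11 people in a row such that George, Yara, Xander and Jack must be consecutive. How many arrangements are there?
Treat the 4 as one block: (11-4+1)! × 4! = 40320 × 24 = 967680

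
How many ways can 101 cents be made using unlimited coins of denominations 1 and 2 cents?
Coefficient of x^101 in 1/(1-x^1) · 1/(1-x^2). Use j coins of 2 for j = 0..⌊101/2⌋ = 50, the rest in 1s: 50 + 1 = 51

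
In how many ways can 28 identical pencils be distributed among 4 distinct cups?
C(28+4-1, 4-1) = C(31, 3) = 4495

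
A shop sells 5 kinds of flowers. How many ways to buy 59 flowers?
C(59+5-1, 5-1) = C(63, 4) = 595665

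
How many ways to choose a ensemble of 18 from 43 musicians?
C(43,18) = 43!/(18!×25!) = 608359048206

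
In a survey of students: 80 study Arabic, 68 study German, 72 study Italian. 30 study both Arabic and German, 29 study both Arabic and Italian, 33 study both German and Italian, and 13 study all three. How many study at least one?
|A∪B∪C| = 80+68+72-30-29-33+13 = 141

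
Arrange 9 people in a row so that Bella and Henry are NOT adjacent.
Total - adjacent = 9! - (9-1)!×2 = 362880 - 80640 = 282240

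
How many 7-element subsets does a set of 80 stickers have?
C(80,7) = 80!/(7!×73!) = 3176716400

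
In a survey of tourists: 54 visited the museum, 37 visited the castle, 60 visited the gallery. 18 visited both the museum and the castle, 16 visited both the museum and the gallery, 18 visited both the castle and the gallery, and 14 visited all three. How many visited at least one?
|A∪B∪C| = 54+37+60-18-16-18+14 = 113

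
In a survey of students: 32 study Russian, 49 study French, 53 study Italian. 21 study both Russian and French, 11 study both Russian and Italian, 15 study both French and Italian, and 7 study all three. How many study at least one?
|A∪B∪C| = 32+49+53-21-11-15+7 = 94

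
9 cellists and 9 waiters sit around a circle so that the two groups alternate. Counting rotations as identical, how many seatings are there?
Fix one of the cellists: (9-1)! ways for the remaining cellists, × 9! ways for the waiters = 40320 × 362880 = 14631321600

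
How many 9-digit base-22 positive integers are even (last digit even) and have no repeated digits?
Last∈{0,2,4,6,8,10,12,14,16,18,20}. Last=0: 8204716800. Last nonzero: 10×20×P(20,7) = 78140160000. Total = 86344876800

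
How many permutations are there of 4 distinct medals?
4! = 24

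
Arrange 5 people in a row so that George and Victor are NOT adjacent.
Total - adjacent = 5! - (5-1)!×2 = 120 - 48 = 72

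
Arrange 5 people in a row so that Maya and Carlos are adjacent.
Treat as block: (5-1)! × 2! = 24 × 2 = 48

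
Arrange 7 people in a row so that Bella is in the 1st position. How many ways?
Fix one position: (7-1)! = 720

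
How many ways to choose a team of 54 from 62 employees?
C(62,54) = 62!/(54!×8!) = 3381098545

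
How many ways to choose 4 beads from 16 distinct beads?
C(16,4) = 16!/(4!×12!) = 1820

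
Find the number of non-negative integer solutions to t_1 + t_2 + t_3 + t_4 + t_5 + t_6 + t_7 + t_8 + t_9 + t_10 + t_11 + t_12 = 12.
C(12+12-1, 12-1) = C(23, 11) = 1352078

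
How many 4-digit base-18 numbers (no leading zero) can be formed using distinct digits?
First digit: 17 choices (nonzero). Then descending: 17 × 17 × 16 × 15 = 69360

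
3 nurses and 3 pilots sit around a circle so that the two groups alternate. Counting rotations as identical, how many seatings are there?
Fix one of the nurses: (3-1)! ways for the remaining nurses, × 3! ways for the pilots = 2 × 6 = 12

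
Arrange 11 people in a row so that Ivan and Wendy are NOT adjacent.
Total - adjacent = 11! - (11-1)!×2 = 39916800 - 7257600 = 32659200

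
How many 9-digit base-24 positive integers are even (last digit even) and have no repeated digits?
Last∈{0,2,4,6,8,10,12,14,16,18,20,22}. Last=0: 19769460480. Last nonzero: 11×22×P(22,7) = 208009105920. Total = 227778566400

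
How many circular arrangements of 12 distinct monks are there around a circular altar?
Circular: fix one position, arrange the rest. (12-1)! = 39916800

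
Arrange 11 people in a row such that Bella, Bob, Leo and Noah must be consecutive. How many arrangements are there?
Treat the 4 as one block: (11-4+1)! × 4! = 40320 × 24 = 967680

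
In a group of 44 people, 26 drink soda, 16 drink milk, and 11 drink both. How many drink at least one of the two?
|A∪B| = |A| + |B| - |A∩B| = 26 + 16 - 11 = 31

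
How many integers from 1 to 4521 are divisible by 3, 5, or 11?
⌊4521/3⌋+⌊4521/5⌋+⌊4521/11⌋ - ⌊4521/15⌋-⌊4521/33⌋-⌊4521/55⌋ + ⌊4521/165⌋ = 1507+904+411 - 301-137-82 + 27 = 2329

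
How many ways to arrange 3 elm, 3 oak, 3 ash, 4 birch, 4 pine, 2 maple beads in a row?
19! / (3! × 3! × 3! × 4! × 4! × 2!) = 488864376000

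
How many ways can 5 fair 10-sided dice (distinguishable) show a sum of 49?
Coefficient of x^49 in (x + x² + ... + x^10)^5. By inclusion-exclusion on dice exceeding 10: Σ_j (-1)^j C(5,j)·C(49-1-10j, 4) = C(5,0)·C(48,4) - C(5,1)·C(38,4) + C(5,2)·C(28,4) - C(5,3)·C(18,4) + C(5,4)·C(8,4) = 1·194580 - 5·73815 + 10·20475 - 10·3060 + 5·70 = 5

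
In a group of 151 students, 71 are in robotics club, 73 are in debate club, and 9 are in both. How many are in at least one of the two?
|A∪B| = |A| + |B| - |A∩B| = 71 + 73 - 9 = 135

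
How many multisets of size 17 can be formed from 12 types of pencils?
C(17+12-1, 12-1) = C(28, 11) = 21474180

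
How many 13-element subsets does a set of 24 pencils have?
C(24,13) = 24!/(13!×11!) = 2496144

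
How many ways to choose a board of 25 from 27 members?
C(27,25) = 27!/(25!×2!) = 351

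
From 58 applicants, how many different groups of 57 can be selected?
C(58,57) = 58!/(57!×1!) = 58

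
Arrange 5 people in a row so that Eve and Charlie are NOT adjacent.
Total - adjacent = 5! - (5-1)!×2 = 120 - 48 = 72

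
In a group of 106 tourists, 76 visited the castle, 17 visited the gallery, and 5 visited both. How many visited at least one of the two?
|A∪B| = |A| + |B| - |A∩B| = 76 + 17 - 5 = 88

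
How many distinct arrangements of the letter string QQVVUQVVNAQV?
12! / (4! × 1! × 1! × 1! × 5!) = 166320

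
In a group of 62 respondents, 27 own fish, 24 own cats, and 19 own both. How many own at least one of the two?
|A∪B| = |A| + |B| - |A∩B| = 27 + 24 - 19 = 32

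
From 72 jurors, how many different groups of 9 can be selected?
C(72,9) = 72!/(9!×63!) = 85113005120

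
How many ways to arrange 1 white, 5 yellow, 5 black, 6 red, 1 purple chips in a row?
18! / (1! × 5! × 5! × 6! × 1!) = 617512896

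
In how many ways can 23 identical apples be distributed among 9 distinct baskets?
C(23+9-1, 9-1) = C(31, 8) = 7888725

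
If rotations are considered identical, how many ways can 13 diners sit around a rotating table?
Circular: fix one position, arrange the rest. (13-1)! = 479001600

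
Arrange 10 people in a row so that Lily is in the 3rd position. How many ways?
Fix one position: (10-1)! = 362880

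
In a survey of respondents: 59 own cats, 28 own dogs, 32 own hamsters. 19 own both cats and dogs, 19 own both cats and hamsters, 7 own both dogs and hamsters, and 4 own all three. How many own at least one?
|A∪B∪C| = 59+28+32-19-19-7+4 = 78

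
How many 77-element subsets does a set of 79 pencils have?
C(79,77) = 79!/(77!×2!) = 3081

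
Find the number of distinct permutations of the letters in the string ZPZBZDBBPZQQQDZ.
15! / (5! × 2! × 3! × 3! × 2!) = 75675600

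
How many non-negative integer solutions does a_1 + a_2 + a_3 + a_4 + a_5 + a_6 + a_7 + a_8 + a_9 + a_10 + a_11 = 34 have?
C(34+11-1, 11-1) = C(44, 10) = 2481256778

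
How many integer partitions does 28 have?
Pentagonal recurrence p(n) = p(n-1) + p(n-2) - p(n-5) - p(n-7) + p(n-12) + p(n-15) - ... gives p(0..27) = 1, 1, 2, 3, 5, 7, 11, 15, 22, 30, 42, 56, 77, 101, 135, 176, 231, 297, 385, 490, 627, 792, 1002, 1255, 1575, 1958, 2436, 3010. p(28) = p(27) + p(26) - p(23) - p(21) + p(16) + p(13) - p(6) - p(2) = 3010 + 2436 - 1255 - 792 + 231 + 101 - 11 - 2 = 3718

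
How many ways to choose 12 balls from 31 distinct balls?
C(31,12) = 31!/(12!×19!) = 141120525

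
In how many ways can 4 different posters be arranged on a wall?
4! = 24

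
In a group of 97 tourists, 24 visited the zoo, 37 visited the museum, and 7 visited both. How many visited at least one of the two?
|A∪B| = |A| + |B| - |A∩B| = 24 + 37 - 7 = 54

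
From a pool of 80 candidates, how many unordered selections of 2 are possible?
C(80,2) = 80!/(2!×78!) = 3160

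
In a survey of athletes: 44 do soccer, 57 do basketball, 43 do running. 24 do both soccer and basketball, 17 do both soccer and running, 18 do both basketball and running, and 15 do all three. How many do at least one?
|A∪B∪C| = 44+57+43-24-17-18+15 = 100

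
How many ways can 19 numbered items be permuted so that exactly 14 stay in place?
Choose the 14 fixed points C(19,14) = 11628, derange the rest: !5 = Σ_{j=0}^{5} (-1)^j·5!/j! = 120 - 120 + 60 - 20 + 5 - 1 = 44. Product = 11628 × 44 = 511632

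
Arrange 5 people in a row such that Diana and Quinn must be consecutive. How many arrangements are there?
Treat the 2 as one block: (5-2+1)! × 2! = 24 × 2 = 48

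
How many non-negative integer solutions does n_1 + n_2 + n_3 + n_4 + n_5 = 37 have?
C(37+5-1, 5-1) = C(41, 4) = 101270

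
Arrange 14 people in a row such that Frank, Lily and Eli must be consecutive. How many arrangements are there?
Treat the 3 as one block: (14-3+1)! × 3! = 479001600 × 6 = 2874009600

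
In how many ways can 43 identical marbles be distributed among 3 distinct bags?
C(43+3-1, 3-1) = C(45, 2) = 990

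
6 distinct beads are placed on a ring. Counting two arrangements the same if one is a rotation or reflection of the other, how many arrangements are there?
(6-1)!/2 = 120/2 = 60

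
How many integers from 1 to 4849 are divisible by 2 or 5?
⌊4849/2⌋ + ⌊4849/5⌋ - ⌊4849/10⌋ = 2424 + 969 - 484 = 2909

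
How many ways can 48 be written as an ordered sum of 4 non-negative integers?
C(48+4-1, 4-1) = C(51, 3) = 20825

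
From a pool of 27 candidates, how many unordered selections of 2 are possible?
C(27,2) = 27!/(2!×25!) = 351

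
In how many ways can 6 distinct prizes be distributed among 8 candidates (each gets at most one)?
P(8,6) = 8!/(8-6)! = 20160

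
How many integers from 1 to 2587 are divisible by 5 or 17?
⌊2587/5⌋ + ⌊2587/17⌋ - ⌊2587/85⌋ = 517 + 152 - 30 = 639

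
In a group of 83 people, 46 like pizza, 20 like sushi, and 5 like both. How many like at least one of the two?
|A∪B| = |A| + |B| - |A∩B| = 46 + 20 - 5 = 61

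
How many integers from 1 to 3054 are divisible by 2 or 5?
⌊3054/2⌋ + ⌊3054/5⌋ - ⌊3054/10⌋ = 1527 + 610 - 305 = 1832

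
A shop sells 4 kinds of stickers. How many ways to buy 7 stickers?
C(7+4-1, 4-1) = C(10, 3) = 120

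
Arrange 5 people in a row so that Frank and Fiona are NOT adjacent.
Total - adjacent = 5! - (5-1)!×2 = 120 - 48 = 72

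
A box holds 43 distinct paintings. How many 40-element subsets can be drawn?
C(43,40) = 43!/(40!×3!) = 12341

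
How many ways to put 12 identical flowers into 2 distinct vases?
C(12+2-1, 2-1) = C(13, 1) = 13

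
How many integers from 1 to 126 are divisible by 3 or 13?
⌊126/3⌋ + ⌊126/13⌋ - ⌊126/39⌋ = 42 + 9 - 3 = 48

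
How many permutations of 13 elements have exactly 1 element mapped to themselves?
Choose the 1 fixed point C(13,1) = 13, derange the rest: !12 = Σ_{j=0}^{12} (-1)^j·12!/j! = 479001600 - 479001600 + 239500800 - 79833600 + 19958400 - 3991680 + 665280 - 95040 + 11880 - 1320 + 132 - 12 + 1 = 176214841. Product = 13 × 176214841 = 2290792933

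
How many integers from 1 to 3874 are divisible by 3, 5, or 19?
⌊3874/3⌋+⌊3874/5⌋+⌊3874/19⌋ - ⌊3874/15⌋-⌊3874/57⌋-⌊3874/95⌋ + ⌊3874/285⌋ = 1291+774+203 - 258-67-40 + 13 = 1916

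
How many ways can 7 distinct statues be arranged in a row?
7! = 5040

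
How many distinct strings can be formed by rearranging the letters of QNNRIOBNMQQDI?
13! / (2! × 3! × 1! × 1! × 1! × 1! × 1! × 3!) = 86486400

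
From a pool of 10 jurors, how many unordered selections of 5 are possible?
C(10,5) = 10!/(5!×5!) = 252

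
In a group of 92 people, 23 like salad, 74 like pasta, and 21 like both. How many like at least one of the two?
|A∪B| = |A| + |B| - |A∩B| = 23 + 74 - 21 = 76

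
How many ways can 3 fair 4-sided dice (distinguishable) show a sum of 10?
Coefficient of x^10 in (x + x² + ... + x^4)^3. By inclusion-exclusion on dice exceeding 4: Σ_j (-1)^j C(3,j)·C(10-1-4j, 2) = C(3,0)·C(9,2) - C(3,1)·C(5,2) = 1·36 - 3·10 = 6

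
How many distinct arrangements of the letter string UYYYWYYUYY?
10! / (1! × 7! × 2!) = 360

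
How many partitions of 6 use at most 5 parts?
By conjugation, equals partitions of 6 into parts ≤ 5. Let r_j(i) = number of partitions of i into parts ≤ j, for i = 0..6. r_1(i) = 1 for all i; r_j(i) = r_{j-1}(i) + r_j(i-j). Rows j = 2..5: ≤2: 1 1 2 2 3 3 4; ≤3: 1 1 2 3 4 5 7; ≤4: 1 1 2 3 5 6 9; ≤5: 1 1 2 3 5 7 10. r_5(6) = 10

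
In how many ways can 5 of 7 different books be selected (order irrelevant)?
C(7,5) = 7!/(5!×2!) = 21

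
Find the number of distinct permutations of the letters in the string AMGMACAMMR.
10! / (1! × 3! × 1! × 1! × 4!) = 25200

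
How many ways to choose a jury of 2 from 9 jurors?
C(9,2) = 9!/(2!×7!) = 36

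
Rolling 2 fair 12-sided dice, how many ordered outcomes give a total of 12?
Coefficient of x^12 in (x + x² + ... + x^12)^2. By inclusion-exclusion on dice exceeding 12: Σ_j (-1)^j C(2,j)·C(12-1-12j, 1) = C(2,0)·C(11,1) = 1·11 = 11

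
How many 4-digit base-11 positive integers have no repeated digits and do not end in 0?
Last digit: 10 nonzero choices. First digit: 9 (nonzero, ≠last). Middle 2: P(9,2) = 72. Total = 6480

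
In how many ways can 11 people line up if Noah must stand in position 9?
Fix one position: (11-1)! = 3628800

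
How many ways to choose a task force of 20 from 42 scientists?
C(42,20) = 42!/(20!×22!) = 513791607420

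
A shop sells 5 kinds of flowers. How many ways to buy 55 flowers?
C(55+5-1, 5-1) = C(59, 4) = 455126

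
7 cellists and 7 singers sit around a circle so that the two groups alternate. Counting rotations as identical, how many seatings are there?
Fix one of the cellists: (7-1)! ways for the remaining cellists, × 7! ways for the singers = 720 × 5040 = 3628800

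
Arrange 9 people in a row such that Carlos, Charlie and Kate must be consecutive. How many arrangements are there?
Treat the 3 as one block: (9-3+1)! × 3! = 5040 × 6 = 30240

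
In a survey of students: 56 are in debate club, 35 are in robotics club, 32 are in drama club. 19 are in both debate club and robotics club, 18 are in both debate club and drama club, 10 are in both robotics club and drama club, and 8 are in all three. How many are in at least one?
|A∪B∪C| = 56+35+32-19-18-10+8 = 84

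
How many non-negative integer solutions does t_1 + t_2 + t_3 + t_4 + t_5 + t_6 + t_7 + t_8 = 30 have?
C(30+8-1, 8-1) = C(37, 7) = 10295472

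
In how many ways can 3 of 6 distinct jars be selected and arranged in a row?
P(6,3) = 6!/(6-3)! = 120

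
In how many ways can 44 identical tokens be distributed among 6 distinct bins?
C(44+6-1, 6-1) = C(49, 5) = 1906884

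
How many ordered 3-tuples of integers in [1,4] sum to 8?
Coefficient of x^8 in (x + x² + ... + x^4)^3. By inclusion-exclusion on dice exceeding 4: Σ_j (-1)^j C(3,j)·C(8-1-4j, 2) = C(3,0)·C(7,2) - C(3,1)·C(3,2) = 1·21 - 3·3 = 12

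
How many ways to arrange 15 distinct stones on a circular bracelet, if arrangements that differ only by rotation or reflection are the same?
(15-1)!/2 = 87178291200/2 = 43589145600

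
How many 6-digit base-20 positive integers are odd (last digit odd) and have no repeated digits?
Last∈{1,3,5,7,9,11,13,15,17,19}. Last=0: 0. Last nonzero: 10×18×P(18,4) = 13219200. Total = 13219200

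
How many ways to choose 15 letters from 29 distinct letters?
C(29,15) = 29!/(15!×14!) = 77558760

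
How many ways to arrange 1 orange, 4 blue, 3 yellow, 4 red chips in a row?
12! / (1! × 4! × 3! × 4!) = 138600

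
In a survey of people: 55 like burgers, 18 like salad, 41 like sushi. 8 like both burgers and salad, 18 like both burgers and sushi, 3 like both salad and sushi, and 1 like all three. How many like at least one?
|A∪B∪C| = 55+18+41-8-18-3+1 = 86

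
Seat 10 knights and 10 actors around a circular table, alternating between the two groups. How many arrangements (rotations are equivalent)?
Fix one of the knights: (10-1)! ways for the remaining knights, × 10! ways for the actors = 362880 × 3628800 = 1316818944000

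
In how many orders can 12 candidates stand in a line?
12! = 479001600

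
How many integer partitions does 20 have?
Pentagonal recurrence p(n) = p(n-1) + p(n-2) - p(n-5) - p(n-7) + p(n-12) + p(n-15) - ... gives p(0..19) = 1, 1, 2, 3, 5, 7, 11, 15, 22, 30, 42, 56, 77, 101, 135, 176, 231, 297, 385, 490. p(20) = p(19) + p(18) - p(15) - p(13) + p(8) + p(5) = 490 + 385 - 176 - 101 + 22 + 7 = 627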